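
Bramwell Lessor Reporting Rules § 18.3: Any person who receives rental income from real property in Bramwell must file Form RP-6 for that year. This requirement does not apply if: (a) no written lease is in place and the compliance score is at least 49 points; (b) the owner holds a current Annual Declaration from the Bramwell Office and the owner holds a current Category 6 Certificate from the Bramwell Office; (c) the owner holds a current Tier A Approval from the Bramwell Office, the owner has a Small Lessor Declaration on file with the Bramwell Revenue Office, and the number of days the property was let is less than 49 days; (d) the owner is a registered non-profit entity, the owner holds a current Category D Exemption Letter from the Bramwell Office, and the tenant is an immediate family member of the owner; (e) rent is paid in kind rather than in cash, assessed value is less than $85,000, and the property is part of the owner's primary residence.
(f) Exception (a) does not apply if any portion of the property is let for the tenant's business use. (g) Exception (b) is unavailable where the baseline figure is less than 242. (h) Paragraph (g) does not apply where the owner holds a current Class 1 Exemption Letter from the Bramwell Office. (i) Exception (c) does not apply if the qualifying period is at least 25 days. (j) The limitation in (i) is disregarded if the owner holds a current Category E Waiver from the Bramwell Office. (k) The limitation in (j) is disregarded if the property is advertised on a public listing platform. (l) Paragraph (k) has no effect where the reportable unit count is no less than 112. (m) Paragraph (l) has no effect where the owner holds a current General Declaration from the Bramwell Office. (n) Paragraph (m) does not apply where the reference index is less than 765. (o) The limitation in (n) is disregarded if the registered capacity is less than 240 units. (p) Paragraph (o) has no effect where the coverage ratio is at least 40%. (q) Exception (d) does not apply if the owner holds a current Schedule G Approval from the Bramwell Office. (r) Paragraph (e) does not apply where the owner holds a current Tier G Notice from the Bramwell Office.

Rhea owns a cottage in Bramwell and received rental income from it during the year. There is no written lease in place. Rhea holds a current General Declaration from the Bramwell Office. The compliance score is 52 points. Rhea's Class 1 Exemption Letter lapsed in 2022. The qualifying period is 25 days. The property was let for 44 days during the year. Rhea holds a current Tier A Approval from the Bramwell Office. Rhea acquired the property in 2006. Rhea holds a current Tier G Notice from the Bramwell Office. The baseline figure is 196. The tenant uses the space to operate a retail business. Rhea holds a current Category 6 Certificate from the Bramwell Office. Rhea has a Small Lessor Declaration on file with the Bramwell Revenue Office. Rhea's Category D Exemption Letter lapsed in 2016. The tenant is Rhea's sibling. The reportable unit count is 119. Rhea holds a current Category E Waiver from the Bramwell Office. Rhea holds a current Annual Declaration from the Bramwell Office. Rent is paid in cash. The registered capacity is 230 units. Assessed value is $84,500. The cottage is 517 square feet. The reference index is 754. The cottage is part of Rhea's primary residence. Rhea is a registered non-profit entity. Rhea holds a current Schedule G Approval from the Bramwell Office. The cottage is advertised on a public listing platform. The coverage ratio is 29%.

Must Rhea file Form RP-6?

Exception (a) is satisfied on its face — there is no written lease; the compliance score is 52 points, meeting the 49 points threshold. But applying paragraph (f): (f) applies — the space is let for business use. So (a) is unavailable.
All of (b)'s requirements are met (a current Annual Declaration is held; a current Category 6 Certificate is held). However, paragraphs (g)–(h) must be considered: (g) is engaged — the baseline figure is 196, less than the 242 limit. (h) is not engaged (there is no Class 1 Exemption Letter in force), so (g) stands. (b) is therefore removed.
Exception (c)'s conditions are all satisfied: a current Tier A Approval is held; a Small Lessor Declaration is on file; the number of days the property was let is 44 days, less than the 49 days limit. But: (i) operates against (c): the qualifying period is 25 days, meeting the 25 days threshold. (j) is engaged (a current Category E Waiver is held), but is itself disapplied by (k): (k) operates — the property is publicly advertised. (l) would limit (k) — the reportable unit count is 119, meeting the 112 threshold — but (m) sets (l) aside: (m) is triggered — a current General Declaration is held. (n) is triggered (the reference index is 754, less than the 765 limit), but is overridden by (o): (o) is triggered — the registered capacity is 230 units, less than the 240 units limit. (p) is not engaged (the coverage ratio is 29%, short of 40%), so (o) stands. So (c) is unavailable.
Exception (d) fails — the Category D Exemption Letter is not current.
Exception (e) fails — rent is paid in cash.
No exception displaces § 18.3.

Yes — Rhea must file Form RP-6.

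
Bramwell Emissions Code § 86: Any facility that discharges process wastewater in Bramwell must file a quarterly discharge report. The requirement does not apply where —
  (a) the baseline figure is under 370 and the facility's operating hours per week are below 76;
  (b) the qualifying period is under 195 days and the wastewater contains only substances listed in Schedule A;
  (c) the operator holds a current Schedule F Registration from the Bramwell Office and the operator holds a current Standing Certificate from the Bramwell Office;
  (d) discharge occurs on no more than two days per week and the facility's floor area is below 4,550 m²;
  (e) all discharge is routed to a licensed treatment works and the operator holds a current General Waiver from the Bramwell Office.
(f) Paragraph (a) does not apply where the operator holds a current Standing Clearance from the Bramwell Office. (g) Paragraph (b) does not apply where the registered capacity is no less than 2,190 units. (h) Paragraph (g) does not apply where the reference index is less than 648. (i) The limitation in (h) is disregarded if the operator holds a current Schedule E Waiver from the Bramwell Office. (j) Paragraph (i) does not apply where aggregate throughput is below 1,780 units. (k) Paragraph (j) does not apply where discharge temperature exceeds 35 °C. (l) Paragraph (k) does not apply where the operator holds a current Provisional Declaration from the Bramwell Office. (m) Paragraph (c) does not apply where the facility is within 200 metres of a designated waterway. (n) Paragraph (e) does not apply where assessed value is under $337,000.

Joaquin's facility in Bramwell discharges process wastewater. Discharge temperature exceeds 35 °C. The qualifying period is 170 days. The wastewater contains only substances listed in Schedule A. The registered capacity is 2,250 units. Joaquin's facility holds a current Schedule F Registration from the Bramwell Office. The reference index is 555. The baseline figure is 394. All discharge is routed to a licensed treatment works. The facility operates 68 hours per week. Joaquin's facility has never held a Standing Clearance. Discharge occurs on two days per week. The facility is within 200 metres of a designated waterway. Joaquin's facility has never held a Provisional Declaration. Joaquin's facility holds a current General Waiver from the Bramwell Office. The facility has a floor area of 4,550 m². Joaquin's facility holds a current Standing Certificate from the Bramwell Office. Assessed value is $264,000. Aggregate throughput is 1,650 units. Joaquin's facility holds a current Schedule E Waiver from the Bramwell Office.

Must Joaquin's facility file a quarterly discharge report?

Exception (a) requires that the baseline figure is under 370; but the baseline figure is 394, not under 370, so (a) is unavailable.
All of (b)'s requirements are met (the qualifying period is 170 days, under the 195 days limit; the wastewater is Schedule-A-only). But applying paragraphs (g)–(l): (g) is triggered — the registered capacity is 2,250 units, meeting the 2,190 units threshold. (h) would limit (g) — the reference index is 555, less than the 648 limit — but (i) sets (h) aside: (i) is triggered — a current Schedule E Waiver is held. (j) would limit (i) — aggregate throughput is 1,650 units, below the 1,780 units limit — but (k) sets (j) aside: (k) operates — discharge temperature exceeds 35 °C. (l), which would lift (k), is inapplicable — the Provisional Declaration is not current. So (b) is unavailable.
Exception (c)'s conditions are all satisfied: a current Schedule F Registration is held; a current Standing Certificate is held. But: (m) operates — the facility is within 200 m of a designated waterway. (c) is therefore removed.
Exception (d) requires that the facility's floor area is below 4,550 m²; but the facility's floor area is 4,550 m², not below 4,550 m², so (d) is unavailable.
All of (e)'s requirements are met (discharge is routed to a licensed treatment works; a current General Waiver is held). But: (n) applies — assessed value is $264,000, under the $337,000 limit. Exception (e) does not apply.
No exception is made out. Joaquin's facility falls within the general rule.

Yes — Joaquin's facility must file a quarterly discharge report.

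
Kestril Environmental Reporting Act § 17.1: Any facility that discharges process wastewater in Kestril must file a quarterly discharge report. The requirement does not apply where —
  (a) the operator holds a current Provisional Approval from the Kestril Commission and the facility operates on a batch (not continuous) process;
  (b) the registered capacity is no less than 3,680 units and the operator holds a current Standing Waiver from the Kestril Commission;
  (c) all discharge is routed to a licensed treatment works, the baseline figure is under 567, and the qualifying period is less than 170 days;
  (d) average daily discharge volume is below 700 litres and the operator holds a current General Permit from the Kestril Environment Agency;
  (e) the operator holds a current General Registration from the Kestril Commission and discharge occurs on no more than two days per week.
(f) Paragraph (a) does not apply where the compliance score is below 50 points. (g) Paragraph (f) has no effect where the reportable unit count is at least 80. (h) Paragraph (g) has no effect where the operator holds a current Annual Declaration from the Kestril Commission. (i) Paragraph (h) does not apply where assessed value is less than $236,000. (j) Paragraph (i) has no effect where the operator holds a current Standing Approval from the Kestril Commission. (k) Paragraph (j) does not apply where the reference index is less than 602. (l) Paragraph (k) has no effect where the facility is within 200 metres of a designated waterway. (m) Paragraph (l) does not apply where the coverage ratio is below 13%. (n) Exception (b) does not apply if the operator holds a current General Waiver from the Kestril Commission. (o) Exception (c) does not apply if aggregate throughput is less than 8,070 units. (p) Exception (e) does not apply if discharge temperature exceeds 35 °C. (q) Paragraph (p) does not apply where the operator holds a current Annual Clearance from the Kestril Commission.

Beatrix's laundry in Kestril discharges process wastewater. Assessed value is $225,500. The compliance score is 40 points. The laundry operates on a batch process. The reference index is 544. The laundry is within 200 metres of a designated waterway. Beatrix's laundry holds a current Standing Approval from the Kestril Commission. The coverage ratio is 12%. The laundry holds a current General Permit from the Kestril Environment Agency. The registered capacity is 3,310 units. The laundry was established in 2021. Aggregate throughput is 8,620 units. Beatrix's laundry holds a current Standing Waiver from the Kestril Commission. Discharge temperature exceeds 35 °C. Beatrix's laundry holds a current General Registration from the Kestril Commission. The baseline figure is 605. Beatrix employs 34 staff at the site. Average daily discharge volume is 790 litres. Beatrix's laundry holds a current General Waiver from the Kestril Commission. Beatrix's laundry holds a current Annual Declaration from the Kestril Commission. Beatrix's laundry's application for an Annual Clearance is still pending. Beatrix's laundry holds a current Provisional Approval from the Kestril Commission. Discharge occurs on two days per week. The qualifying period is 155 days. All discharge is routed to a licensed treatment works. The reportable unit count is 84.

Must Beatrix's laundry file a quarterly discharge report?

No — exception (a) applies; Beatrix's laundry is not required to file a quarterly discharge report.

Exception (a) is satisfied on its face — a current Provisional Approval is held; the facility operates on a batch process. Under paragraphs (f)–(m): (f) would limit (a) — the compliance score is 40 points, below the 50 points limit — but (g) sets (f) aside: (g) operates against (f): the reportable unit count is 84, meeting the 80 threshold. (h) would limit (g) — a current Annual Declaration is held — but (i) sets (h) aside: (i) is triggered — assessed value is $225,500, less than the $236,000 limit. (j) operates (a current Standing Approval is held), but is set aside by (k): (k) operates against (j): the reference index is 544, less than the 602 limit. (l) would limit (k) — the laundry is within 200 m of a designated waterway — but (m) sets (l) aside: (m) is triggered — the coverage ratio is 12%, below the 13% limit. Exception (a) stands.
Exception (b) fails — the registered capacity is 3,310 units, short of 3,680 units.
Exception (c) fails — the baseline figure is 605, not under 567.
Exception (d) requires that average daily discharge volume is below 700 litres; but average daily discharge volume is 790 litres, not below 700 litres, so (d) is unavailable.
Exception (e): a current General Registration is held; discharge occurs on no more than two days per week — every condition holds. Turning to paragraphs (p)–(q): (p) operates against (e): discharge temperature exceeds 35 °C. (q) does not operate here (there is no Annual Clearance in force), so (p) stands. (e) is therefore removed.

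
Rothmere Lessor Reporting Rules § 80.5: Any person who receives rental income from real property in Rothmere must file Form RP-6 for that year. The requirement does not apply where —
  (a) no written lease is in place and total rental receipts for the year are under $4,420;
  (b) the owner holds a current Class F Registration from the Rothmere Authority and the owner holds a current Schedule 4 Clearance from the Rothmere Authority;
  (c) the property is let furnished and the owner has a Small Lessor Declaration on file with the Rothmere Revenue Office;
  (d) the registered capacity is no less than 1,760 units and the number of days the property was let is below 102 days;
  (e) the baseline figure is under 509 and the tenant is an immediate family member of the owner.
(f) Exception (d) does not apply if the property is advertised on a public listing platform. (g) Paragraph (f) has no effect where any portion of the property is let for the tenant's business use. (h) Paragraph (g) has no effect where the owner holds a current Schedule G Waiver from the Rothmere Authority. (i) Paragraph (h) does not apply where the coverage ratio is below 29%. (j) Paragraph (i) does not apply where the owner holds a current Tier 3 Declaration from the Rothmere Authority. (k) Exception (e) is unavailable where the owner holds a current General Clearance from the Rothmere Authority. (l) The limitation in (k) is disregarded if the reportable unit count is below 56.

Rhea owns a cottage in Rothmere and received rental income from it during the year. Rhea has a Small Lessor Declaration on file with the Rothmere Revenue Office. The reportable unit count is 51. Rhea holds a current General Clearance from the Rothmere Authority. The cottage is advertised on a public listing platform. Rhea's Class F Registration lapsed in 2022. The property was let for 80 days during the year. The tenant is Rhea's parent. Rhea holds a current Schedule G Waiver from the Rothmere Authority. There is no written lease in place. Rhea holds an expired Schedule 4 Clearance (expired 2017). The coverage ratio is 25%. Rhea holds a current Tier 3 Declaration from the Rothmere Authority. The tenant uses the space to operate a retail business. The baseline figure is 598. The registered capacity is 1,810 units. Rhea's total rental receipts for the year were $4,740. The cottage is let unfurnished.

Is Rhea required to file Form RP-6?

Yes — Rhea must file Form RP-6.

Exception (a) requires that total rental receipts for the year are under $4,420; but total rental receipts for the year are $4,740, not under $4,420, so (a) is unavailable.
Exception (b) does not apply: no current Class F Registration is held.
Exception (c) requires that the property is let furnished; but the property is let unfurnished, so (c) is unavailable.
Exception (d) is satisfied on its face — the registered capacity is 1,810 units, meeting the 1,760 units threshold; the number of days the property was let is 80 days, below the 102 days limit. But: (f) operates — the property is publicly advertised. (g) is triggered (the space is let for business use), but is itself disapplied by (h): (h) operates against (g): a current Schedule G Waiver is held. (i) applies (the coverage ratio is 25%, below the 29% limit), but is overridden by (j): (j) operates against (i): a current Tier 3 Declaration is held. So (d) is unavailable.
Exception (e) does not apply: the baseline figure is 598, not under 509.
No exception displaces § 80.5.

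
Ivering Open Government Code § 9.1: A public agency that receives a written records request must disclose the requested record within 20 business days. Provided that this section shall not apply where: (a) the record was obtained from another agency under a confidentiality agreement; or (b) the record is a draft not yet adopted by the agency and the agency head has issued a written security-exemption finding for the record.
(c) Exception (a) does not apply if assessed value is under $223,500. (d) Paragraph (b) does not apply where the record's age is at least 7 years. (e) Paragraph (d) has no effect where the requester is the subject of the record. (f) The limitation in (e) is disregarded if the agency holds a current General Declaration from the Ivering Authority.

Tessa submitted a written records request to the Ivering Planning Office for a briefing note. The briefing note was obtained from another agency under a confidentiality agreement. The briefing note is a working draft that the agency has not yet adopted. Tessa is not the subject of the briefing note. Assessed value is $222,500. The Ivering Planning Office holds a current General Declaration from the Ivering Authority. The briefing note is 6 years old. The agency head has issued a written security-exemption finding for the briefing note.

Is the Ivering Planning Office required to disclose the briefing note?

Exception (a)'s conditions are all satisfied: the briefing note was obtained under a confidentiality agreement. But: (c) operates — assessed value is $222,500, under the $223,500 limit. Exception (a) does not apply.
Exception (b) is satisfied on its face — the briefing note is an unadopted draft; a written security-exemption finding has been issued. Under paragraphs (d)–(f): (d), which would limit (b), is inapplicable: the record's age is 6 years, short of 7 years. So (b) applies.

No — exception (b) applies; the Ivering Planning Office is not required to disclose the briefing note.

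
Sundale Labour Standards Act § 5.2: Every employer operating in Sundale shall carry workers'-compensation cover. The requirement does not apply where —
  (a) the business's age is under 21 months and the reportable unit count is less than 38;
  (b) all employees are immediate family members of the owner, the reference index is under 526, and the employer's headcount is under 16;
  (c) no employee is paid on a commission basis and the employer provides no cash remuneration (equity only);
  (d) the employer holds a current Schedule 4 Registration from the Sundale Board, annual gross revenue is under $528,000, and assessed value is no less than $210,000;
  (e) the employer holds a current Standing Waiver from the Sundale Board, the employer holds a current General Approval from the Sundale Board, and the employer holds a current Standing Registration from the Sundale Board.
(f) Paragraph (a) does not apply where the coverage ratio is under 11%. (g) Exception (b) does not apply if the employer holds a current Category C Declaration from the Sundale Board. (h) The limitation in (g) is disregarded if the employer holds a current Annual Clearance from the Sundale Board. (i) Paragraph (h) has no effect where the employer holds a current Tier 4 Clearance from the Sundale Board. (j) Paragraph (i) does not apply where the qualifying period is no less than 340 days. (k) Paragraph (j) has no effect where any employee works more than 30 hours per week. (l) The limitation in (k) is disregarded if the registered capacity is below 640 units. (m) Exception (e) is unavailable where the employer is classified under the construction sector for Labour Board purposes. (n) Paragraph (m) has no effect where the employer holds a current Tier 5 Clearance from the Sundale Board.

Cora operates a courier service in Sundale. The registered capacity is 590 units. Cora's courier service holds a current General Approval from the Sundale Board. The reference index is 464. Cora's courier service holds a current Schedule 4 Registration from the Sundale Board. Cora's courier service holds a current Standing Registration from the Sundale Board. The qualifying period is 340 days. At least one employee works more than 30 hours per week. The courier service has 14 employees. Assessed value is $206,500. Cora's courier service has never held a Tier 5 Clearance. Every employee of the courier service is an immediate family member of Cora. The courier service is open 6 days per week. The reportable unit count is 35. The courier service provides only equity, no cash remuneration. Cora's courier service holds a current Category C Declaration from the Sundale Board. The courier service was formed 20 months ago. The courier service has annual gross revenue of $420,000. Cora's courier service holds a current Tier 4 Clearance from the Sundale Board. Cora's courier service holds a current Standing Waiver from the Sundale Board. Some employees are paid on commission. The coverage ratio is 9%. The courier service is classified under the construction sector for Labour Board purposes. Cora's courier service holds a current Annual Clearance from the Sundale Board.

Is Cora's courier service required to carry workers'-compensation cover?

Exception (a)'s conditions are all satisfied: the business's age is 20 months, under the 21 months limit; the reportable unit count is 35, less than the 38 limit. Turning to paragraph (f): (f) is triggered — the coverage ratio is 9%, under the 11% limit. So (a) is unavailable.
Exception (b)'s conditions are all satisfied: every employee is an immediate family member; the reference index is 464, under the 526 limit; the employer's headcount is 14, under the 16 limit. Under paragraphs (g)–(l): (g) applies (a current Category C Declaration is held), but is itself disapplied by (h): (h) operates against (g): a current Annual Clearance is held. (i) would limit (h) — a current Tier 4 Clearance is held — but (j) sets (i) aside: (j) applies — the qualifying period is 340 days, meeting the 340 days threshold. (k) is engaged (at least one employee exceeds 30 hours/week), but is set aside by (l): (l) is triggered — the registered capacity is 590 units, below the 640 units limit. Exception (b) stands.
Exception (c) does not apply: some employees are paid on commission.
Exception (d) does not apply: assessed value is $206,500, short of $210,000.
All of (e)'s requirements are met (a current Standing Waiver is held; a current General Approval is held; a current Standing Registration is held). However, paragraphs (m)–(n) must be considered: (m) operates against (e): the courier service is classified under the construction sector. (n) is not triggered (the Tier 5 Clearance is not current), so (m) stands. So (e) is unavailable.

No — exception (b) applies; Cora's courier service is not required to carry workers'-compensation cover.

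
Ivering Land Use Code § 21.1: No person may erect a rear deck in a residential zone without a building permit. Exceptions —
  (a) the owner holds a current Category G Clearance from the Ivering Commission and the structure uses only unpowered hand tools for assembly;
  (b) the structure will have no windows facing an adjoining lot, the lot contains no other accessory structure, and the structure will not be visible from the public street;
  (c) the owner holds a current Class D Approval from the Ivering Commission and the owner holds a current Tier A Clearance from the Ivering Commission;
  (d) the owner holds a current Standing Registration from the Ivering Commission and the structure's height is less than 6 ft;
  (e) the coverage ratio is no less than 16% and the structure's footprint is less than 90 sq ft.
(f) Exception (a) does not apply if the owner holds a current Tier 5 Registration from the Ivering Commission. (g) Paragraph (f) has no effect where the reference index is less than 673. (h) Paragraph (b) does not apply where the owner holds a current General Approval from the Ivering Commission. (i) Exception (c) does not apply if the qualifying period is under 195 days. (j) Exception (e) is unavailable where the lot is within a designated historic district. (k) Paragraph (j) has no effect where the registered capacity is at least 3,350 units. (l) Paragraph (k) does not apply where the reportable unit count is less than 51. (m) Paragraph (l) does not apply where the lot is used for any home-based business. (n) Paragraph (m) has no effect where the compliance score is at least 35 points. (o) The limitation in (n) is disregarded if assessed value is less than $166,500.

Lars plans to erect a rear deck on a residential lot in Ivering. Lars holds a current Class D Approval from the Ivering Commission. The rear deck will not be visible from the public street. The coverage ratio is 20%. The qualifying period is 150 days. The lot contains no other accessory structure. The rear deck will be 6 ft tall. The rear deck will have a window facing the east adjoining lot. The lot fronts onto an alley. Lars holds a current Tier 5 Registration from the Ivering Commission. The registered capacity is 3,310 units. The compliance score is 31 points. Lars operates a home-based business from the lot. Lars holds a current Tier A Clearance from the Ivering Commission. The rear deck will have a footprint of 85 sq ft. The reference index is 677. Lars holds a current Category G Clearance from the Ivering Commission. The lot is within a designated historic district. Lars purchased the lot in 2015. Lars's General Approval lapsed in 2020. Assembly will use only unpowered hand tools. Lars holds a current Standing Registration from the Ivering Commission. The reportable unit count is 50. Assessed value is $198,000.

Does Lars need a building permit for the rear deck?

Exception (a)'s conditions are all satisfied: a current Category G Clearance is held; assembly uses only hand tools. But applying paragraphs (f)–(g): (f) operates — a current Tier 5 Registration is held. (g) is not triggered (the reference index is 677, not less than 673), so (f) stands. Exception (a) does not apply.
Exception (b) requires that the structure will have no windows facing an adjoining lot; but a window faces an adjoining lot, so (b) is unavailable.
Exception (c) is satisfied on its face — a current Class D Approval is held; a current Tier A Clearance is held. But: (i) operates against (c): the qualifying period is 150 days, under the 195 days limit. (c) is therefore removed.
Exception (d) requires that the structure's height is less than 6 ft; but the structure's height is 6 ft, not less than 6 ft, so (d) is unavailable.
Exception (e)'s conditions are all satisfied: the coverage ratio is 20%, meeting the 16% threshold; the structure's footprint is 85 sq ft, less than the 90 sq ft limit. However, paragraphs (j)–(o) must be considered: (j) operates against (e): the lot is in a historic district. (k), which would lift (j), is not engaged — the registered capacity is 3,310 units, short of 3,350 units. So (e) is unavailable.
None of the exceptions is available; § 21.1 applies in full.

Yes — Lars must obtain a building permit.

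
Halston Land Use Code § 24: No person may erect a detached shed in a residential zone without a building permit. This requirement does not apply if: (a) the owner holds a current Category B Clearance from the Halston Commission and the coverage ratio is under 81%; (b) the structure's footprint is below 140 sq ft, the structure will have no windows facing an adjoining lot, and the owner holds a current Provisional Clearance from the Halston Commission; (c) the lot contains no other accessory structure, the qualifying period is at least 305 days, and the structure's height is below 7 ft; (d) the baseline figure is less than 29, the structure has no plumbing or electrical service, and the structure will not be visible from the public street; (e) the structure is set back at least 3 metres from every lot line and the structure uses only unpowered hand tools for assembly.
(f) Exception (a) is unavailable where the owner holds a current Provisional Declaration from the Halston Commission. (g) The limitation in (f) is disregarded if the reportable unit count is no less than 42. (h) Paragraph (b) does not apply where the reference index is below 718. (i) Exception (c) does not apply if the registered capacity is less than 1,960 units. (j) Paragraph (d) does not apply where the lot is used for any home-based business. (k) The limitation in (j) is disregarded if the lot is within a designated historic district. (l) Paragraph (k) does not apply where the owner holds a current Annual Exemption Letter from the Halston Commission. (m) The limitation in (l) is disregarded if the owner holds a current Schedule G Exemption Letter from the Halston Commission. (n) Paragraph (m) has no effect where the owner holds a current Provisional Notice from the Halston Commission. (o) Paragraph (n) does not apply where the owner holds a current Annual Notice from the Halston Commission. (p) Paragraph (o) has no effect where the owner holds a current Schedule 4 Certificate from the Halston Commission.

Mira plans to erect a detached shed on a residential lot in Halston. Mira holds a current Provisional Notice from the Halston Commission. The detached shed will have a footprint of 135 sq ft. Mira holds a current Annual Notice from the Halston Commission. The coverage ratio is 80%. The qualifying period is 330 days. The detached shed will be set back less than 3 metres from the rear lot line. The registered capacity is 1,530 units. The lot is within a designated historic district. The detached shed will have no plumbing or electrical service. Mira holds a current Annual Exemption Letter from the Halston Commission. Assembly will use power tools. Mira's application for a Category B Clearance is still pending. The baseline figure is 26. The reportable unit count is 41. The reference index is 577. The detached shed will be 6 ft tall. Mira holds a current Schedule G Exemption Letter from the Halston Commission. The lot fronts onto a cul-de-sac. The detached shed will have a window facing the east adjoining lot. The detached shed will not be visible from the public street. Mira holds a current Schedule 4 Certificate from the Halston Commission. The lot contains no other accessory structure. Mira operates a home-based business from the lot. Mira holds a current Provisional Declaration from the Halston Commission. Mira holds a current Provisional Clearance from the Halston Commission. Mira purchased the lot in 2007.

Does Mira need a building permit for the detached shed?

Exception (a) does not apply: no current Category B Clearance is held.
Exception (b) fails — a window faces an adjoining lot.
Exception (c) is satisfied on its face — the lot has no other accessory structure; the qualifying period is 330 days, meeting the 305 days threshold; the structure's height is 6 ft, below the 7 ft limit. But applying paragraph (i): (i) is triggered — the registered capacity is 1,530 units, less than the 1,960 units limit. So (c) is unavailable.
Exception (d): the baseline figure is 26, less than the 29 limit; there is no plumbing or electrical service; the structure will not be visible from the street — every condition holds. However, paragraphs (j)–(p) must be considered: (j) operates against (d): a home-based business operates on the lot. (k) would limit (j) — the lot is in a historic district — but (l) sets (k) aside: (l) operates — a current Annual Exemption Letter is held. (m) is triggered (a current Schedule G Exemption Letter is held), but is set aside by (n): (n) is triggered — a current Provisional Notice is held. (o) would limit (n) — a current Annual Notice is held — but (p) sets (o) aside: (p) operates — a current Schedule 4 Certificate is held. So (d) is unavailable.
Exception (e) does not apply: the rear setback is under 3 m.
None of the exceptions is available; § 24 applies in full.

Yes — Mira must obtain a building permit.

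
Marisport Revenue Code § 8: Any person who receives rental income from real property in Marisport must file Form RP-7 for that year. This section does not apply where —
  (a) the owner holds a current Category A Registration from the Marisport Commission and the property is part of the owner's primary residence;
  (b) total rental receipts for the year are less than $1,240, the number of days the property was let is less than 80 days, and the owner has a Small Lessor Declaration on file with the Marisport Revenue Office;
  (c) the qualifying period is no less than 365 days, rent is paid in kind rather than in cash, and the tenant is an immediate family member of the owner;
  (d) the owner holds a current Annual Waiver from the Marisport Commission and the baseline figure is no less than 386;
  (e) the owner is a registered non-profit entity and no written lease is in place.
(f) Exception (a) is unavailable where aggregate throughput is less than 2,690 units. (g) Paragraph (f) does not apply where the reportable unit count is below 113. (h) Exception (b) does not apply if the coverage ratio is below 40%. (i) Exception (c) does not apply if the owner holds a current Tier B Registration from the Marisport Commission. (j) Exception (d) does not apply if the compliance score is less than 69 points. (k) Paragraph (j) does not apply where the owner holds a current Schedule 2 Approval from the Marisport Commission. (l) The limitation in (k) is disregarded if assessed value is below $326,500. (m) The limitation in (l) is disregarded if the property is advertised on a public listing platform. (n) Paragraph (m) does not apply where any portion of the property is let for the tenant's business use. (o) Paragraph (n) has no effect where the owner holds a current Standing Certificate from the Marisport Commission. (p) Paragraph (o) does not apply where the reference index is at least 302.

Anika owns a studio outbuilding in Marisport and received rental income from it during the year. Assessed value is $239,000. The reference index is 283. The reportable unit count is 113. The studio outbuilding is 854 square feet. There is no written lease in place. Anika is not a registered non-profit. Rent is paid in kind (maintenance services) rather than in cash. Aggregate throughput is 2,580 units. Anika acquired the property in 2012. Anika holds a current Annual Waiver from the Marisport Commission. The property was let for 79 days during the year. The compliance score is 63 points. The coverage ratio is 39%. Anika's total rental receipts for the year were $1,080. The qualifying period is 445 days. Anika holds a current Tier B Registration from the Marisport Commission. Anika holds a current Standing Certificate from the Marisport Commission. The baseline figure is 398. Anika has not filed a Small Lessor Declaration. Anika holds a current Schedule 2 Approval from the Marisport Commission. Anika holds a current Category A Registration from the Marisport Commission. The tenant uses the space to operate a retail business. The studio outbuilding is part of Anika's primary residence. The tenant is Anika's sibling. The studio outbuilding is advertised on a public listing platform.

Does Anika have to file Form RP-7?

Exception (a)'s conditions are all satisfied: a current Category A Registration is held; the studio outbuilding is part of the primary residence. But applying paragraphs (f)–(g): (f) operates against (a): aggregate throughput is 2,580 units, less than the 2,690 units limit. (g), which would lift (f), is not engaged — the reportable unit count is 113, not below 113. So (a) is unavailable.
Exception (b) does not apply: no Small Lessor Declaration is on file.
Exception (c) is satisfied on its face — the qualifying period is 445 days, meeting the 365 days threshold; rent is paid in kind; the tenant is an immediate family member. But applying paragraph (i): (i) operates against (c): a current Tier B Registration is held. (c) is therefore removed.
All of (d)'s requirements are met (a current Annual Waiver is held; the baseline figure is 398, meeting the 386 threshold). Under paragraphs (j)–(p): (j) is triggered (the compliance score is 63 points, less than the 69 points limit), but is overridden by (k): (k) operates against (j): a current Schedule 2 Approval is held. (l) is triggered (assessed value is $239,000, below the $326,500 limit), but is itself disapplied by (m): (m) is engaged — the property is publicly advertised. (n) would limit (m) — the space is let for business use — but (o) sets (n) aside: (o) operates against (n): a current Standing Certificate is held. (p), which would lift (o), is not triggered — the reference index is 283, short of 302. (d) remains available.
Exception (e) requires that the owner is a registered non-profit entity; but Anika is not a registered non-profit, so (e) is unavailable.

No — exception (d) applies; Anika is not required to file Form RP-7.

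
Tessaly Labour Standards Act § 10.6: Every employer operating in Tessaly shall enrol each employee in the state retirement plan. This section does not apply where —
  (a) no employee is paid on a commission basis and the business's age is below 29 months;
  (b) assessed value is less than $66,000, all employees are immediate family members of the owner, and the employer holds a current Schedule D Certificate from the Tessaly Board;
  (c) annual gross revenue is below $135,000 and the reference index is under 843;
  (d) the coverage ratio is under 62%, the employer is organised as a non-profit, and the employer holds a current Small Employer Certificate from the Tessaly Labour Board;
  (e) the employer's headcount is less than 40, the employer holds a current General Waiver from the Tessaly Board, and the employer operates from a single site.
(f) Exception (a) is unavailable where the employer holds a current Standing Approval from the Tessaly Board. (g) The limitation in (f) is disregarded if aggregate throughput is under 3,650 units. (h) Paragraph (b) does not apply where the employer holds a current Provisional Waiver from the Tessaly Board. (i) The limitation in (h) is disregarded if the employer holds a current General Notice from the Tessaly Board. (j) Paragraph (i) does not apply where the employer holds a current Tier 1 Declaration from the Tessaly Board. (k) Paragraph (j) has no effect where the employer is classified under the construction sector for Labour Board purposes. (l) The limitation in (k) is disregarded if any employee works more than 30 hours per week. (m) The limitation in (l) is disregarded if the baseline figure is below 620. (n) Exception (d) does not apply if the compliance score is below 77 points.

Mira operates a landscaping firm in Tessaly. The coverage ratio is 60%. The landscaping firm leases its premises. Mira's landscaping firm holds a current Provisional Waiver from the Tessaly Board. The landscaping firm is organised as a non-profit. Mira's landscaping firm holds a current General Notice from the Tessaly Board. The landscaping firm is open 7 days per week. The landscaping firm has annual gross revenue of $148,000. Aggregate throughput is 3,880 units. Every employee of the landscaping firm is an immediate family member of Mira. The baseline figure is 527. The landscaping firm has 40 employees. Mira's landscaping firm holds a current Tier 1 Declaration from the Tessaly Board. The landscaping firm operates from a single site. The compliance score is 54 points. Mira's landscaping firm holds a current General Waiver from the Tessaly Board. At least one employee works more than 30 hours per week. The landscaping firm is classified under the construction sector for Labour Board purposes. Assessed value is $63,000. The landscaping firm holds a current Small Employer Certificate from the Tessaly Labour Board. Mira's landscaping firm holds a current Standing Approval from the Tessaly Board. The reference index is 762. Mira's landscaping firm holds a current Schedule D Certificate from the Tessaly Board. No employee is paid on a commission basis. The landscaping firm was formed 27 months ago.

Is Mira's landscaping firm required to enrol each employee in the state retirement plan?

No — exception (b) applies; Mira's landscaping firm is not required to enrol each employee in the state retirement plan.

Exception (a) is satisfied on its face — no employee is paid on commission; the business's age is 27 months, below the 29 months limit. Turning to paragraphs (f)–(g): (f) operates — a current Standing Approval is held. (g) is not triggered (aggregate throughput is 3,880 units, not under 3,650 units), so (f) stands. (a) is therefore removed.
All of (b)'s requirements are met (assessed value is $63,000, less than the $66,000 limit; every employee is an immediate family member; a current Schedule D Certificate is held). Applying paragraphs (h)–(m): (h) would limit (b) — a current Provisional Waiver is held — but (i) sets (h) aside: (i) operates — a current General Notice is held. (j) would limit (i) — a current Tier 1 Declaration is held — but (k) sets (j) aside: (k) operates against (j): the landscaping firm is classified under the construction sector. (l) would limit (k) — at least one employee exceeds 30 hours/week — but (m) sets (l) aside: (m) operates against (l): the baseline figure is 527, below the 620 limit. Exception (b) stands.
Exception (c) requires that annual gross revenue is below $135,000; but annual gross revenue is $148,000, not below $135,000, so (c) is unavailable.
All of (d)'s requirements are met (the coverage ratio is 60%, under the 62% limit; the employer is a non-profit; a current Small Employer Certificate is held). However, paragraph (n) must be considered: (n) applies — the compliance score is 54 points, below the 77 points limit. Exception (d) does not apply.
Exception (e) requires that the employer's headcount is less than 40; but the employer's headcount is 40, not less than 40, so (e) is unavailable.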